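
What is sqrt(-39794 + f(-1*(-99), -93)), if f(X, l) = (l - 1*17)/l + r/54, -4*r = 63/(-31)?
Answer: 7*I*sqrt(112381386)/372 ≈ 199.48*I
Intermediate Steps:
r = 63/124 (r = -63/(4*(-31)) = -63*(-1)/(4*31) = -1/4*(-63/31) = 63/124 ≈ 0.50806)
f(X, l) = 7/744 + (-17 + l)/l (f(X, l) = (l - 1*17)/l + (63/124)/54 = (l - 17)/l + (63/124)*(1/54) = (-17 + l)/l + 7/744 = 7/744 + (-17 + l)/l)
sqrt(-39794 + f(-1*(-99), -93)) = sqrt(-39794 + (751/744 - 17/(-93))) = sqrt(-39794 + (751/744 - 17*(-1/93))) = sqrt(-39794 + (751/744 + 17/93)) = sqrt(-39794 + 887/744) = sqrt(-29605849/744) = 7*I*sqrt(112381386)/372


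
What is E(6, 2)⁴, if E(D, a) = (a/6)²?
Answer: 1/6561 ≈ 0.00015242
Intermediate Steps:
E(D, a) = a²/36 (E(D, a) = (a*(⅙))² = (a/6)² = a²/36)
E(6, 2)⁴ = ((1/36)*2²)⁴ = ((1/36)*4)⁴ = (⅑)⁴ = 1/6561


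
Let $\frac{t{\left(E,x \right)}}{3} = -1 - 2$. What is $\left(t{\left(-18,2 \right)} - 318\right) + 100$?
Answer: $-227$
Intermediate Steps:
$t{\left(E,x \right)} = -9$ ($t{\left(E,x \right)} = 3 \left(-1 - 2\right) = 3 \left(-3\right) = -9$)
$\left(t{\left(-18,2 \right)} - 318\right) + 100 = \left(-9 - 318\right) + 100 = -327 + 100 = -227$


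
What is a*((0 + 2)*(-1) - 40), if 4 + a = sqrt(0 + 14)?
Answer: 168 - 42*sqrt(14) ≈ 10.850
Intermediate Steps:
a = -4 + sqrt(14) (a = -4 + sqrt(0 + 14) = -4 + sqrt(14) ≈ -0.25834)
a*((0 + 2)*(-1) - 40) = (-4 + sqrt(14))*((0 + 2)*(-1) - 40) = (-4 + sqrt(14))*(2*(-1) - 40) = (-4 + sqrt(14))*(-2 - 40) = (-4 + sqrt(14))*(-42) = 168 - 42*sqrt(14)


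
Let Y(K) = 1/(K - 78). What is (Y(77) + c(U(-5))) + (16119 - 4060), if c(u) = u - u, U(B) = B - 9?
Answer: 12058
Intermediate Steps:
Y(K) = 1/(-78 + K)
U(B) = -9 + B
c(u) = 0
(Y(77) + c(U(-5))) + (16119 - 4060) = (1/(-78 + 77) + 0) + (16119 - 4060) = (1/(-1) + 0) + 12059 = (-1 + 0) + 12059 = -1 + 12059 = 12058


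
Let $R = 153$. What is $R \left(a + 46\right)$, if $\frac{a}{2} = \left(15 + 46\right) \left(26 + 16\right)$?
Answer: $791010$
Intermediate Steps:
$a = 5124$ ($a = 2 \left(15 + 46\right) \left(26 + 16\right) = 2 \cdot 61 \cdot 42 = 2 \cdot 2562 = 5124$)
$R \left(a + 46\right) = 153 \left(5124 + 46\right) = 153 \cdot 5170 = 791010$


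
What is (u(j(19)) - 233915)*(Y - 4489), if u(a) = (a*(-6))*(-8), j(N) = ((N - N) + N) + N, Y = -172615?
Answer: 41104244464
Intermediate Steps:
j(N) = 2*N (j(N) = (0 + N) + N = N + N = 2*N)
u(a) = 48*a (u(a) = -6*a*(-8) = 48*a)
(u(j(19)) - 233915)*(Y - 4489) = (48*(2*19) - 233915)*(-172615 - 4489) = (48*38 - 233915)*(-177104) = (1824 - 233915)*(-177104) = -232091*(-177104) = 41104244464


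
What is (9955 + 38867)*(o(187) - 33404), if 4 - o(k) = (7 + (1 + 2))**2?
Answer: -1635537000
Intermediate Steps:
o(k) = -96 (o(k) = 4 - (7 + (1 + 2))**2 = 4 - (7 + 3)**2 = 4 - 1*10**2 = 4 - 1*100 = 4 - 100 = -96)
(9955 + 38867)*(o(187) - 33404) = (9955 + 38867)*(-96 - 33404) = 48822*(-33500) = -1635537000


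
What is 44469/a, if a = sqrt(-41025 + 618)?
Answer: -14823*I*sqrt(40407)/13469 ≈ -221.22*I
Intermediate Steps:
a = I*sqrt(40407) (a = sqrt(-40407) = I*sqrt(40407) ≈ 201.01*I)
44469/a = 44469/((I*sqrt(40407))) = 44469*(-I*sqrt(40407)/40407) = -14823*I*sqrt(40407)/13469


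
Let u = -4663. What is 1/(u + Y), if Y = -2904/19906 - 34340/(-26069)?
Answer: -259464757/1209580228059 ≈ -0.00021451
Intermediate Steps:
Y = 303933832/259464757 (Y = -2904*1/19906 - 34340*(-1/26069) = -1452/9953 + 34340/26069 = 303933832/259464757 ≈ 1.1714)
1/(u + Y) = 1/(-4663 + 303933832/259464757) = 1/(-1209580228059/259464757) = -259464757/1209580228059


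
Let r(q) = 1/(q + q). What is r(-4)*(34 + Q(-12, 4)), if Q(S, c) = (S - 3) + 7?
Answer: -13/4 ≈ -3.2500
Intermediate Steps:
Q(S, c) = 4 + S (Q(S, c) = (-3 + S) + 7 = 4 + S)
r(q) = 1/(2*q)
r(-4)*(34 + Q(-12, 4)) = ((½)/(-4))*(34 + (4 - 12)) = ((½)*(-¼))*(34 - 8) = -⅛*26 = -13/4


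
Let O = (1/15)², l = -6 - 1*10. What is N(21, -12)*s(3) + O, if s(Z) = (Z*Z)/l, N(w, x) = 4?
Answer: -2021/900 ≈ -2.2456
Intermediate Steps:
l = -16 (l = -6 - 10 = -16)
O = 1/225 (O = (1/15)² = 1/225 ≈ 0.0044444)
s(Z) = -Z²/16 (s(Z) = (Z*Z)/(-16) = Z²*(-1/16) = -Z²/16)
N(21, -12)*s(3) + O = 4*(-1/16*3²) + 1/225 = 4*(-1/16*9) + 1/225 = 4*(-9/16) + 1/225 = -9/4 + 1/225 = -2021/900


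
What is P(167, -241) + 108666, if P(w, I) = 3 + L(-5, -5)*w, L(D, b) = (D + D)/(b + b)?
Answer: 108836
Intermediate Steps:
L(D, b) = D/b (L(D, b) = (2*D)/((2*b)) = (2*D)*(1/(2*b)) = D/b)
P(w, I) = 3 + w (P(w, I) = 3 + (-5/(-5))*w = 3 + (-5*(-⅕))*w = 3 + 1*w = 3 + w)
P(167, -241) + 108666 = (3 + 167) + 108666 = 170 + 108666 = 108836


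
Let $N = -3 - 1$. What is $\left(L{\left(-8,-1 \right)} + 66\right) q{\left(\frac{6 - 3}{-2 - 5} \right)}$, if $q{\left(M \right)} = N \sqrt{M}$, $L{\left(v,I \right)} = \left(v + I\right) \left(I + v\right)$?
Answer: $- 84 i \sqrt{21} \approx - 384.94 i$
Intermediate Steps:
$N = -4$ ($N = -3 - 1 = -4$)
$L{\left(v,I \right)} = \left(I + v\right)^{2}$ ($L{\left(v,I \right)} = \left(I + v\right) \left(I + v\right) = \left(I + v\right)^{2}$)
$q{\left(M \right)} = - 4 \sqrt{M}$
$\left(L{\left(-8,-1 \right)} + 66\right) q{\left(\frac{6 - 3}{-2 - 5} \right)} = \left(\left(-1 - 8\right)^{2} + 66\right) \left(- 4 \sqrt{\frac{6 - 3}{-2 - 5}}\right) = \left(\left(-9\right)^{2} + 66\right) \left(- 4 \sqrt{\frac{3}{-7}}\right) = \left(81 + 66\right) \left(- 4 \sqrt{3 \left(- \frac{1}{7}\right)}\right) = 147 \left(- 4 \sqrt{- \frac{3}{7}}\right) = 147 \left(- 4 \frac{i \sqrt{21}}{7}\right) = 147 \left(- \frac{4 i \sqrt{21}}{7}\right) = - 84 i \sqrt{21}$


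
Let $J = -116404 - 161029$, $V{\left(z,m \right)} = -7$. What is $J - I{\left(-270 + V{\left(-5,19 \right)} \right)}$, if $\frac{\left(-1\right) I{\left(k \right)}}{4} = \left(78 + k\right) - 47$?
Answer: $-278417$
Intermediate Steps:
$J = -277433$
$I{\left(k \right)} = -124 - 4 k$ ($I{\left(k \right)} = - 4 \left(\left(78 + k\right) - 47\right) = - 4 \left(31 + k\right) = -124 - 4 k$)
$J - I{\left(-270 + V{\left(-5,19 \right)} \right)} = -277433 - \left(-124 - 4 \left(-270 - 7\right)\right) = -277433 - \left(-124 - -1108\right) = -277433 - \left(-124 + 1108\right) = -277433 - 984 = -278417$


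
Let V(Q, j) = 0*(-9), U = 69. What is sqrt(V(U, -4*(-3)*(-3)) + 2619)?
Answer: 3*sqrt(291) ≈ 51.176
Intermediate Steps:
V(Q, j) = 0
sqrt(V(U, -4*(-3)*(-3)) + 2619) = sqrt(0 + 2619) = sqrt(2619) = 3*sqrt(291)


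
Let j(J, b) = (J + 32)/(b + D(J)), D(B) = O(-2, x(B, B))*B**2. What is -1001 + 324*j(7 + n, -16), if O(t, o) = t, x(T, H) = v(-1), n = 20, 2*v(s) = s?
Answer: -747295/737 ≈ -1014.0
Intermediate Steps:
v(s) = s/2
x(T, H) = -1/2 (x(T, H) = (1/2)*(-1) = -1/2)
D(B) = -2*B**2
j(J, b) = (32 + J)/(b - 2*J**2) (j(J, b) = (J + 32)/(b - 2*J**2) = (32 + J)/(b - 2*J**2))
-1001 + 324*j(7 + n, -16) = -1001 + 324*((32 + (7 + 20))/(-16 - 2*(7 + 20)**2)) = -1001 + 324*((32 + 27)/(-16 - 2*27**2)) = -1001 + 324*(59/(-16 - 2*729)) = -1001 + 324*(59/(-16 - 1458)) = -1001 + 324*(59/(-1474)) = -1001 + 324*(-1/1474*59) = -1001 + 324*(-59/1474) = -1001 - 9558/737 = -747295/737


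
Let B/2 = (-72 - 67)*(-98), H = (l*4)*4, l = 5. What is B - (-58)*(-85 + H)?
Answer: 26954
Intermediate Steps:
H = 80 (H = (5*4)*4 = 20*4 = 80)
B = 27244 (B = 2*((-72 - 67)*(-98)) = 2*(-139*(-98)) = 2*13622 = 27244)
B - (-58)*(-85 + H) = 27244 - (-58)*(-85 + 80) = 27244 - (-58)*(-5) = 27244 - 1*290 = 27244 - 290 = 26954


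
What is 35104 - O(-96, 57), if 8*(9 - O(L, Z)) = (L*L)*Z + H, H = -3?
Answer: 806069/8 ≈ 1.0076e+5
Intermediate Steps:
O(L, Z) = 75/8 - Z*L**2/8 (O(L, Z) = 9 - ((L*L)*Z - 3)/8 = 9 - (L**2*Z - 3)/8 = 9 - (Z*L**2 - 3)/8 = 9 - (-3 + Z*L**2)/8 = 9 + (3/8 - Z*L**2/8) = 75/8 - Z*L**2/8)
35104 - O(-96, 57) = 35104 - (75/8 - 1/8*57*(-96)**2) = 35104 - (75/8 - 1/8*57*9216) = 35104 - (75/8 - 65664) = 35104 - 1*(-525237/8) = 35104 + 525237/8 = 806069/8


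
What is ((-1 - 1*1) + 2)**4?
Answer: 0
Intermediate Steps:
((-1 - 1*1) + 2)**4 = ((-1 - 1) + 2)**4 = (-2 + 2)**4 = 0**4 = 0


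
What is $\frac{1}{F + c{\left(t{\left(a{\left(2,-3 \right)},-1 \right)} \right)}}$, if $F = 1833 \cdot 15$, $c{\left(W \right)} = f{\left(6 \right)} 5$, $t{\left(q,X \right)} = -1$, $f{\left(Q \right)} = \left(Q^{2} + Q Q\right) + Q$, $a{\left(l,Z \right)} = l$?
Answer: $\frac{1}{27885} \approx 3.5862 \cdot 10^{-5}$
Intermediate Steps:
$f{\left(Q \right)} = Q + 2 Q^{2}$ ($f{\left(Q \right)} = \left(Q^{2} + Q^{2}\right) + Q = 2 Q^{2} + Q = Q + 2 Q^{2}$)
$c{\left(W \right)} = 390$ ($c{\left(W \right)} = 6 \left(1 + 2 \cdot 6\right) 5 = 6 \left(1 + 12\right) 5 = 6 \cdot 13 \cdot 5 = 78 \cdot 5 = 390$)
$F = 27495$
$\frac{1}{F + c{\left(t{\left(a{\left(2,-3 \right)},-1 \right)} \right)}} = \frac{1}{27495 + 390} = \frac{1}{27885}$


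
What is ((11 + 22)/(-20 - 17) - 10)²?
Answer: 162409/1369 ≈ 118.63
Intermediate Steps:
((11 + 22)/(-20 - 17) - 10)² = (33/(-37) - 10)² = (33*(-1/37) - 10)² = (-33/37 - 10)² = (-403/37)² = 162409/1369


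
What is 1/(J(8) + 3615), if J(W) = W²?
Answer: 1/3679 ≈ 0.00027181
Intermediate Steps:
1/(J(8) + 3615) = 1/(8² + 3615) = 1/(64 + 3615) = 1/3679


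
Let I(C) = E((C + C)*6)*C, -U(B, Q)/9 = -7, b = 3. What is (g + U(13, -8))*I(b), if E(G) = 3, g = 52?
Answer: 1035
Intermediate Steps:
U(B, Q) = 63 (U(B, Q) = -9*(-7) = 63)
I(C) = 3*C
(g + U(13, -8))*I(b) = (52 + 63)*(3*3) = 115*9 = 1035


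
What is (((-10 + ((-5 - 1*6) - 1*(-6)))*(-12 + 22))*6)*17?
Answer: -15300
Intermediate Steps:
(((-10 + ((-5 - 1*6) - 1*(-6)))*(-12 + 22))*6)*17 = (((-10 + ((-5 - 6) + 6))*10)*6)*17 = (((-10 + (-11 + 6))*10)*6)*17 = (((-10 - 5)*10)*6)*17 = (-15*10*6)*17 = -150*6*17 = -900*17 = -15300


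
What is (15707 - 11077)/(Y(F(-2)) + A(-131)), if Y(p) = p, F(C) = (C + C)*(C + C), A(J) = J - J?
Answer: 2315/8 ≈ 289.38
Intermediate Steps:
A(J) = 0
F(C) = 4*C**2 (F(C) = (2*C)*(2*C) = 4*C**2)
(15707 - 11077)/(Y(F(-2)) + A(-131)) = (15707 - 11077)/(4*(-2)**2 + 0) = 4630/(4*4 + 0) = 4630/(16 + 0) = 4630/16 = 4630*(1/16) = 2315/8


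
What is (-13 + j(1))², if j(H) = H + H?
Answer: 121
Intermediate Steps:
j(H) = 2*H
(-13 + j(1))² = (-13 + 2*1)² = (-13 + 2)² = (-11)² = 121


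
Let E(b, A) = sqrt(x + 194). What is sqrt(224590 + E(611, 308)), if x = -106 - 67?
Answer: sqrt(224590 + sqrt(21)) ≈ 473.91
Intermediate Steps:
x = -173
E(b, A) = sqrt(21) (E(b, A) = sqrt(-173 + 194) = sqrt(21))
sqrt(224590 + E(611, 308)) = sqrt(224590 + sqrt(21))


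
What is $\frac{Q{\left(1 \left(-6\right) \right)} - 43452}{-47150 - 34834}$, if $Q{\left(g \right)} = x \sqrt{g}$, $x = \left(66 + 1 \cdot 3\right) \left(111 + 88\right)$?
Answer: $\frac{3621}{6832} - \frac{4577 i \sqrt{6}}{27328} \approx 0.53001 - 0.41025 i$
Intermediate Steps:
$x = 13731$ ($x = \left(66 + 3\right) 199 = 69 \cdot 199 = 13731$)
$Q{\left(g \right)} = 13731 \sqrt{g}$
$\frac{Q{\left(1 \left(-6\right) \right)} - 43452}{-47150 - 34834} = \frac{13731 \sqrt{1 \left(-6\right)} - 43452}{-47150 - 34834} = \frac{13731 \sqrt{-6} - 43452}{-47150 - 34834} = \frac{13731 i \sqrt{6} - 43452}{-81984} = \left(13731 i \sqrt{6} - 43452\right) \left(- \frac{1}{81984}\right) = \left(-43452 + 13731 i \sqrt{6}\right) \left(- \frac{1}{81984}\right) = \frac{3621}{6832} - \frac{4577 i \sqrt{6}}{27328}$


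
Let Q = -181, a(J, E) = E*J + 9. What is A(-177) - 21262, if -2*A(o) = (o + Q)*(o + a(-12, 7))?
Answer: -66370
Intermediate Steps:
a(J, E) = 9 + E*J
A(o) = -(-181 + o)*(-75 + o)/2 (A(o) = -(o - 181)*(o + (9 + 7*(-12)))/2 = -(-181 + o)*(o + (9 - 84))/2 = -(-181 + o)*(o - 75)/2 = -(-181 + o)*(-75 + o)/2)
A(-177) - 21262 = (-13575/2 + 128*(-177) - ½*(-177)²) - 21262 = (-13575/2 - 22656 - ½*31329) - 21262 = (-13575/2 - 22656 - 31329/2) - 21262 = -45108 - 21262 = -66370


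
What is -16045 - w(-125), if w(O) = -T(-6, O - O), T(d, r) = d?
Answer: -16051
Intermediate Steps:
w(O) = 6 (w(O) = -1*(-6) = 6)
-16045 - w(-125) = -16045 - 1*6 = -16045 - 6 = -16051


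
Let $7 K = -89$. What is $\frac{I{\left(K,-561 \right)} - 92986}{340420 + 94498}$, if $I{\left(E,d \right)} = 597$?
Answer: $- \frac{8399}{39538} \approx -0.21243$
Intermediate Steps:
$K = - \frac{89}{7}$ ($K = \frac{1}{7} \left(-89\right) = - \frac{89}{7} \approx -12.714$)
$\frac{I{\left(K,-561 \right)} - 92986}{340420 + 94498} = \frac{597 - 92986}{340420 + 94498} = - \frac{92389}{434918} = \left(-92389\right) \frac{1}{434918} = - \frac{8399}{39538}$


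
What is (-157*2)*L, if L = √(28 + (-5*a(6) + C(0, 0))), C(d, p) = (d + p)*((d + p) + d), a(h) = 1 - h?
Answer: -314*√53 ≈ -2286.0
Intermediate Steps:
C(d, p) = (d + p)*(p + 2*d)
L = √53 (L = √(28 + (-5*(1 - 1*6) + (0² + 2*0² + 3*0*0))) = √(28 + (-5*(1 - 6) + (0 + 2*0 + 0))) = √(28 + (-5*(-5) + (0 + 0 + 0))) = √(28 + (25 + 0)) = √(28 + 25) = √53 ≈ 7.2801)
(-157*2)*L = (-157*2)*√53 = -314*√53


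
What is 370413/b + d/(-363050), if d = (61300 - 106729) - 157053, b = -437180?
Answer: -4595735889/15871819900 ≈ -0.28955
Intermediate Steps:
d = -202482 (d = -45429 - 157053 = -202482)
370413/b + d/(-363050) = 370413/(-437180) - 202482/(-363050) = 370413*(-1/437180) - 202482*(-1/363050) = -370413/437180 + 101241/181525 = -4595735889/15871819900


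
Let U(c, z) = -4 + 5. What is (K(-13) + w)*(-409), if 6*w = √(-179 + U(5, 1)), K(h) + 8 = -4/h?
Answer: 40900/13 - 409*I*√178/6 ≈ 3146.2 - 909.46*I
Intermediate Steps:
U(c, z) = 1
K(h) = -8 - 4/h
w = I*√178/6 (w = √(-179 + 1)/6 = √(-178)/6 = (I*√178)/6 = I*√178/6 ≈ 2.2236*I)
(K(-13) + w)*(-409) = ((-8 - 4/(-13)) + I*√178/6)*(-409) = ((-8 - 4*(-1/13)) + I*√178/6)*(-409) = ((-8 + 4/13) + I*√178/6)*(-409) = (-100/13 + I*√178/6)*(-409) = 40900/13 - 409*I*√178/6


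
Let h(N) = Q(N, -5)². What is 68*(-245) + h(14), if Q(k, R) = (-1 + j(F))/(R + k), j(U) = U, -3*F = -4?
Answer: -12145139/729 ≈ -16660.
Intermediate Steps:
F = 4/3 (F = -⅓*(-4) = 4/3 ≈ 1.3333)
Q(k, R) = 1/(3*(R + k)) (Q(k, R) = (-1 + 4/3)/(R + k) = 1/(3*(R + k)))
h(N) = 1/(9*(-5 + N)²) (h(N) = (1/(3*(-5 + N)))² = 1/(9*(-5 + N)²))
68*(-245) + h(14) = 68*(-245) + 1/(9*(-5 + 14)²) = -16660 + (⅑)/9² = -16660 + (⅑)*(1/81) = -16660 + 1/729 = -12145139/729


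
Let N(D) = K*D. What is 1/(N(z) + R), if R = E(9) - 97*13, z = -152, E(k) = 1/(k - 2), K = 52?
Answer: -7/64154 ≈ -0.00010911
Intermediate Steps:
E(k) = 1/(-2 + k)
N(D) = 52*D
R = -8826/7 (R = 1/(-2 + 9) - 97*13 = 1/7 - 1261 = ⅐ - 1261 = -8826/7 ≈ -1260.9)
1/(N(z) + R) = 1/(52*(-152) - 8826/7) = 1/(-7904 - 8826/7) = 1/(-64154/7) = -7/64154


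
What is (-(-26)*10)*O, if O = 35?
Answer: 9100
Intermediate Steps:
(-(-26)*10)*O = -(-26)*10*35 = -26*(-10)*35 = 260*35 = 9100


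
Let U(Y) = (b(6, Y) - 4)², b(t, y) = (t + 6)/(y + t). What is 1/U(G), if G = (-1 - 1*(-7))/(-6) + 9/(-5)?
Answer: 16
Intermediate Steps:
b(t, y) = (6 + t)/(t + y)
G = -14/5 (G = (-1 + 7)*(-⅙) + 9*(-⅕) = 6*(-⅙) - 9/5 = -1 - 9/5 = -14/5 ≈ -2.8000)
U(Y) = (-4 + 12/(6 + Y))² (U(Y) = ((6 + 6)/(6 + Y) - 4)² = (12/(6 + Y) - 4)² = (-4 + 12/(6 + Y))²)
1/U(G) = 1/(16*(3 - 14/5)²/(6 - 14/5)²) = 1/(16*(⅕)²/(16/5)²) = 1/(16*(1/25)*(25/256)) = 1/(1/16) = 16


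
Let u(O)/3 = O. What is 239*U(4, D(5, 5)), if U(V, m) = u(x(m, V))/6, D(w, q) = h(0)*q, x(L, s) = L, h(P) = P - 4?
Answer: -2390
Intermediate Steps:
h(P) = -4 + P
u(O) = 3*O
D(w, q) = -4*q (D(w, q) = (-4 + 0)*q = -4*q)
U(V, m) = m/2 (U(V, m) = (3*m)/6 = (3*m)*(⅙) = m/2)
239*U(4, D(5, 5)) = 239*((-4*5)/2) = 239*((½)*(-20)) = 239*(-10) = -2390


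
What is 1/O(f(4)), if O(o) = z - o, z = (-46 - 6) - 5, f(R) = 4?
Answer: -1/61 ≈ -0.016393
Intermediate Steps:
z = -57 (z = -52 - 5 = -57)
O(o) = -57 - o
1/O(f(4)) = 1/(-57 - 1*4) = 1/(-57 - 4) = 1/(-61) = -1/61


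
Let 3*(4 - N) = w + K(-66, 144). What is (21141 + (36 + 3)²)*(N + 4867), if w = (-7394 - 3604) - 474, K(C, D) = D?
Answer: 195958314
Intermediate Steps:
w = -11472 (w = -10998 - 474 = -11472)
N = 3780 (N = 4 - (-11472 + 144)/3 = 4 - ⅓*(-11328) = 4 + 3776 = 3780)
(21141 + (36 + 3)²)*(N + 4867) = (21141 + (36 + 3)²)*(3780 + 4867) = (21141 + 39²)*8647 = (21141 + 1521)*8647 = 22662*8647 = 195958314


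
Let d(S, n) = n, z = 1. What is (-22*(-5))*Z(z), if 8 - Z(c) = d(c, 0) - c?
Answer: 990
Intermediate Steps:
Z(c) = 8 + c (Z(c) = 8 - (0 - c) = 8 - (-1)*c = 8 + c)
(-22*(-5))*Z(z) = (-22*(-5))*(8 + 1) = 110*9 = 990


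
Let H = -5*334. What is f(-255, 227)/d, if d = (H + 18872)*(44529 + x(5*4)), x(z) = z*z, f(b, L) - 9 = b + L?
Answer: -19/772868658 ≈ -2.4584e-8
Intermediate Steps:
H = -1670
f(b, L) = 9 + L + b (f(b, L) = 9 + (b + L) = 9 + (L + b) = 9 + L + b)
x(z) = z**2
d = 772868658 (d = (-1670 + 18872)*(44529 + (5*4)**2) = 17202*(44529 + 20**2) = 17202*(44529 + 400) = 17202*44929 = 772868658)
f(-255, 227)/d = (9 + 227 - 255)/772868658 = -19*1/772868658 = -19/772868658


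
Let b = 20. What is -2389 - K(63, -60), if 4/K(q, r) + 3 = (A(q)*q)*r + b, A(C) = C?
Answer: -568875843/238123 ≈ -2389.0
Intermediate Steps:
K(q, r) = 4/(17 + r*q**2) (K(q, r) = 4/(-3 + ((q*q)*r + 20)) = 4/(-3 + (q**2*r + 20)) = 4/(-3 + (r*q**2 + 20)) = 4/(-3 + (20 + r*q**2)) = 4/(17 + r*q**2))
-2389 - K(63, -60) = -2389 - 4/(17 - 60*63**2) = -2389 - 4/(17 - 60*3969) = -2389 - 4/(17 - 238140) = -2389 - 4/(-238123) = -2389 - 4*(-1)/238123 = -2389 - 1*(-4/238123) = -2389 + 4/238123 = -568875843/238123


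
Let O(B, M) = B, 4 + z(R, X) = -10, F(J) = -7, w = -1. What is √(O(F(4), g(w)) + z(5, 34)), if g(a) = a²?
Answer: I*√21 ≈ 4.5826*I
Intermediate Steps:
z(R, X) = -14 (z(R, X) = -4 - 10 = -14)
√(O(F(4), g(w)) + z(5, 34)) = √(-7 - 14) = √(-21) = I*√21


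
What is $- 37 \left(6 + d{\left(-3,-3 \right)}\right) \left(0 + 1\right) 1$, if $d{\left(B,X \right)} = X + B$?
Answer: $0$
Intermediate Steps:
$d{\left(B,X \right)} = B + X$
$- 37 \left(6 + d{\left(-3,-3 \right)}\right) \left(0 + 1\right) 1 = - 37 \left(6 - 6\right) \left(0 + 1\right) 1 = - 37 \left(6 - 6\right) 1 \cdot 1 = - 37 \cdot 0 \cdot 1 \cdot 1 = - 37 \cdot 0 \cdot 1 = \left(-37\right) 0 = 0$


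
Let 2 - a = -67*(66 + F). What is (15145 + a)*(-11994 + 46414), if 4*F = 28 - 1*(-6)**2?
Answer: 668952700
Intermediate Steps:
F = -2 (F = (28 - 1*(-6)**2)/4 = (28 - 1*36)/4 = (28 - 36)/4 = (1/4)*(-8) = -2)
a = 4290 (a = 2 - (-67)*(66 - 2) = 2 - (-67)*64 = 2 - 1*(-4288) = 2 + 4288 = 4290)
(15145 + a)*(-11994 + 46414) = (15145 + 4290)*(-11994 + 46414) = 19435*34420 = 668952700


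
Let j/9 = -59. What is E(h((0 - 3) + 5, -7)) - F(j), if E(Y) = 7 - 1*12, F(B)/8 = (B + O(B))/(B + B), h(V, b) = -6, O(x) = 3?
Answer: -1589/177 ≈ -8.9774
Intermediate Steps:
j = -531 (j = 9*(-59) = -531)
F(B) = 4*(3 + B)/B (F(B) = 8*((B + 3)/(B + B)) = 8*((3 + B)/((2*B))) = 8*((3 + B)*(1/(2*B))) = 8*((3 + B)/(2*B)) = 4*(3 + B)/B)
E(Y) = -5 (E(Y) = 7 - 12 = -5)
E(h((0 - 3) + 5, -7)) - F(j) = -5 - (4 + 12/(-531)) = -5 - (4 + 12*(-1/531)) = -5 - (4 - 4/177) = -5 - 1*704/177 = -5 - 704/177 = -1589/177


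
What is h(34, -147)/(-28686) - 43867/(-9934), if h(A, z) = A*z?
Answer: 31143307/6784922 ≈ 4.5901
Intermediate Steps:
h(34, -147)/(-28686) - 43867/(-9934) = (34*(-147))/(-28686) - 43867/(-9934) = -4998*(-1/28686) - 43867*(-1/9934) = 119/683 + 43867/9934 = 31143307/6784922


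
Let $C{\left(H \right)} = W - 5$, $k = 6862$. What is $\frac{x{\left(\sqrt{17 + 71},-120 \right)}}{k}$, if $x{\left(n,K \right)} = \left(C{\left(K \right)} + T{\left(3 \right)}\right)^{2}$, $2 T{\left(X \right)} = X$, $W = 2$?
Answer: $\frac{9}{27448} \approx 0.00032789$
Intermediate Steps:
$T{\left(X \right)} = \frac{X}{2}$
$C{\left(H \right)} = -3$ ($C{\left(H \right)} = 2 - 5 = -3$)
$x{\left(n,K \right)} = \frac{9}{4}$ ($x{\left(n,K \right)} = \left(-3 + \frac{1}{2} \cdot 3\right)^{2} = \left(-3 + \frac{3}{2}\right)^{2} = \left(- \frac{3}{2}\right)^{2} = \frac{9}{4}$)
$\frac{x{\left(\sqrt{17 + 71},-120 \right)}}{k} = \frac{9}{4 \cdot 6862} = \frac{9}{4} \cdot \frac{1}{6862} = \frac{9}{27448}$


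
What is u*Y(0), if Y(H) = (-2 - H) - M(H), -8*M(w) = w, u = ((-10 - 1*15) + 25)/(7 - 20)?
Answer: 0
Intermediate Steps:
u = 0 (u = ((-10 - 15) + 25)/(-13) = (-25 + 25)*(-1/13) = 0*(-1/13) = 0)
M(w) = -w/8
Y(H) = -2 - 7*H/8 (Y(H) = (-2 - H) - (-1)*H/8 = (-2 - H) + H/8 = -2 - 7*H/8)
u*Y(0) = 0*(-2 - 7/8*0) = 0*(-2 + 0) = 0*(-2) = 0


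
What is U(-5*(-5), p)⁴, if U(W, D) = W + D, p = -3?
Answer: 234256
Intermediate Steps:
U(W, D) = D + W
U(-5*(-5), p)⁴ = (-3 - 5*(-5))⁴ = (-3 + 25)⁴ = 22⁴ = 234256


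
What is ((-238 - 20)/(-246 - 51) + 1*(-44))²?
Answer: 18232900/9801 ≈ 1860.3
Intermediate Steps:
((-238 - 20)/(-246 - 51) + 1*(-44))² = (-258/(-297) - 44)² = (-258*(-1/297) - 44)² = (86/99 - 44)² = (-4270/99)² = 18232900/9801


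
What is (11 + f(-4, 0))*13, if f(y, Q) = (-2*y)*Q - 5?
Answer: 78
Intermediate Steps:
f(y, Q) = -5 - 2*Q*y (f(y, Q) = -2*Q*y - 5 = -5 - 2*Q*y)
(11 + f(-4, 0))*13 = (11 + (-5 - 2*0*(-4)))*13 = (11 + (-5 + 0))*13 = (11 - 5)*13 = 6*13 = 78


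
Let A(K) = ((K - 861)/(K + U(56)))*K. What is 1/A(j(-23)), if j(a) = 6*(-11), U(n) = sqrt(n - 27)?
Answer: -1/927 + sqrt(29)/61182 ≈ -0.00099073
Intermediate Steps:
U(n) = sqrt(-27 + n)
j(a) = -66
A(K) = K*(-861 + K)/(K + sqrt(29)) (A(K) = ((K - 861)/(K + sqrt(-27 + 56)))*K = ((-861 + K)/(K + sqrt(29)))*K = K*(-861 + K)/(K + sqrt(29)))
1/A(j(-23)) = 1/(-66*(-861 - 66)/(-66 + sqrt(29))) = 1/(-66*(-927)/(-66 + sqrt(29))) = 1/(61182/(-66 + sqrt(29))) = -1/927 + sqrt(29)/61182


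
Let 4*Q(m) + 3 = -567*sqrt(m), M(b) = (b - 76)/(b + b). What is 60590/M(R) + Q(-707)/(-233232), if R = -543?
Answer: 20462450922859/192494144 + 189*I*sqrt(707)/310976 ≈ 1.063e+5 + 0.01616*I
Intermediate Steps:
M(b) = (-76 + b)/(2*b) (M(b) = (-76 + b)/((2*b)) = (-76 + b)*(1/(2*b)) = (-76 + b)/(2*b))
Q(m) = -3/4 - 567*sqrt(m)/4 (Q(m) = -3/4 + (-567*sqrt(m))/4 = -3/4 - 567*sqrt(m)/4)
60590/M(R) + Q(-707)/(-233232) = 60590/(((1/2)*(-76 - 543)/(-543))) + (-3/4 - 567*I*sqrt(707)/4)/(-233232) = 60590/(((1/2)*(-1/543)*(-619))) + (-3/4 - 567*I*sqrt(707)/4)*(-1/233232) = 60590/(619/1086) + (-3/4 - 567*I*sqrt(707)/4)*(-1/233232) = 60590*(1086/619) + (1/310976 + 189*I*sqrt(707)/310976) = 65800740/619 + (1/310976 + 189*I*sqrt(707)/310976) = 20462450922859/192494144 + 189*I*sqrt(707)/310976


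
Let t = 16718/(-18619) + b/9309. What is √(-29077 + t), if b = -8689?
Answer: 2*I*√218391494877204073905/173324271 ≈ 170.53*I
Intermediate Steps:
t = -317408353/173324271 (t = 16718/(-18619) - 8689/9309 = 16718*(-1/18619) - 8689*1/9309 = -16718/18619 - 8689/9309 = -317408353/173324271 ≈ -1.8313)
√(-29077 + t) = √(-29077 - 317408353/173324271) = √(-5040067236220/173324271) = 2*I*√218391494877204073905/173324271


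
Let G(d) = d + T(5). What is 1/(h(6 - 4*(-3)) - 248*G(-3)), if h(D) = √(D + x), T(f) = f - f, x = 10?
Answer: 186/138377 - √7/276754 ≈ 0.0013346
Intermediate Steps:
T(f) = 0
G(d) = d (G(d) = d + 0 = d)
h(D) = √(10 + D) (h(D) = √(D + 10) = √(10 + D))
1/(h(6 - 4*(-3)) - 248*G(-3)) = 1/(√(10 + (6 - 4*(-3))) - 248*(-3)) = 1/(√(10 + (6 + 12)) + 744) = 1/(√(10 + 18) + 744) = 1/(√28 + 744) = 1/(2*√7 + 744) = 1/(744 + 2*√7)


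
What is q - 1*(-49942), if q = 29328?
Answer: 79270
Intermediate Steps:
q - 1*(-49942) = 29328 - 1*(-49942) = 29328 + 49942 = 79270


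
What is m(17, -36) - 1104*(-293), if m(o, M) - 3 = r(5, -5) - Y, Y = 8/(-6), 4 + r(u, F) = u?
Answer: 970432/3 ≈ 3.2348e+5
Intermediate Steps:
r(u, F) = -4 + u
Y = -4/3 (Y = 8*(-⅙) = -4/3 ≈ -1.3333)
m(o, M) = 16/3 (m(o, M) = 3 + ((-4 + 5) - 1*(-4/3)) = 3 + (1 + 4/3) = 3 + 7/3 = 16/3)
m(17, -36) - 1104*(-293) = 16/3 - 1104*(-293) = 16/3 + 323472 = 970432/3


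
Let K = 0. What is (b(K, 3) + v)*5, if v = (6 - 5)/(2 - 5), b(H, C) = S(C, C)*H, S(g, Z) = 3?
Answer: -5/3 ≈ -1.6667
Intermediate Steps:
b(H, C) = 3*H
v = -⅓ (v = 1/(-3) = 1*(-⅓) = -⅓ ≈ -0.33333)
(b(K, 3) + v)*5 = (3*0 - ⅓)*5 = (0 - ⅓)*5 = -⅓*5 = -5/3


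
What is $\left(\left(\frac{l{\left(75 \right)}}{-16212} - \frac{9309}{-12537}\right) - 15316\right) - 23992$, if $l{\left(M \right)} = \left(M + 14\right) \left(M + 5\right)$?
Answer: $- \frac{10567834939}{268849} \approx -39308.0$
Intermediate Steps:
$l{\left(M \right)} = \left(5 + M\right) \left(14 + M\right)$ ($l{\left(M \right)} = \left(14 + M\right) \left(5 + M\right) = \left(5 + M\right) \left(14 + M\right)$)
$\left(\left(\frac{l{\left(75 \right)}}{-16212} - \frac{9309}{-12537}\right) - 15316\right) - 23992 = \left(\left(\frac{70 + 75^{2} + 19 \cdot 75}{-16212} - \frac{9309}{-12537}\right) - 15316\right) - 23992 = \left(\left(\left(70 + 5625 + 1425\right) \left(- \frac{1}{16212}\right) - - \frac{3103}{4179}\right) - 15316\right) - 23992 = \left(\left(7120 \left(- \frac{1}{16212}\right) + \frac{3103}{4179}\right) - 15316\right) - 23992 = \left(\left(- \frac{1780}{4053} + \frac{3103}{4179}\right) - 15316\right) - 23992 = \left(\frac{81553}{268849} - 15316\right) - 23992 = - \frac{4117609731}{268849} - 23992 = - \frac{10567834939}{268849}$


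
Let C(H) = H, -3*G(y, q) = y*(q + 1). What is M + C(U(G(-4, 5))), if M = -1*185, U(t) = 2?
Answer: -183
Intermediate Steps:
G(y, q) = -y*(1 + q)/3 (G(y, q) = -y*(q + 1)/3 = -y*(1 + q)/3)
M = -185
M + C(U(G(-4, 5))) = -185 + 2 = -183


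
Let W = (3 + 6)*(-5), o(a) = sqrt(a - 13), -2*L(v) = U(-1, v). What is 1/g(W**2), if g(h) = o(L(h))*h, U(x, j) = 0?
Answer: -I*sqrt(13)/26325 ≈ -0.00013696*I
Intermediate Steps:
L(v) = 0 (L(v) = -1/2*0 = 0)
o(a) = sqrt(-13 + a)
W = -45 (W = 9*(-5) = -45)
g(h) = I*h*sqrt(13) (g(h) = sqrt(-13 + 0)*h = sqrt(-13)*h = (I*sqrt(13))*h = I*h*sqrt(13))
1/g(W**2) = 1/(I*(-45)**2*sqrt(13)) = 1/(I*2025*sqrt(13)) = 1/(2025*I*sqrt(13)) = -I*sqrt(13)/26325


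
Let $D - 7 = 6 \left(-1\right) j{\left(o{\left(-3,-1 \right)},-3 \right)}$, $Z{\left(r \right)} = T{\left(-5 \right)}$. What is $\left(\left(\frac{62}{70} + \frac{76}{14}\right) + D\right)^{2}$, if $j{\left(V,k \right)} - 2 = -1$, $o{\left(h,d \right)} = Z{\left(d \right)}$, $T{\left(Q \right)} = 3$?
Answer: $\frac{65536}{1225} \approx 53.499$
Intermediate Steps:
$Z{\left(r \right)} = 3$
$o{\left(h,d \right)} = 3$
$j{\left(V,k \right)} = 1$ ($j{\left(V,k \right)} = 2 - 1 = 1$)
$D = 1$ ($D = 7 + 6 \left(-1\right) 1 = 7 - 6 = 1$)
$\left(\left(\frac{62}{70} + \frac{76}{14}\right) + D\right)^{2} = \left(\left(\frac{62}{70} + \frac{76}{14}\right) + 1\right)^{2} = \left(\left(62 \cdot \frac{1}{70} + 76 \cdot \frac{1}{14}\right) + 1\right)^{2} = \left(\left(\frac{31}{35} + \frac{38}{7}\right) + 1\right)^{2} = \left(\frac{221}{35} + 1\right)^{2} = \left(\frac{256}{35}\right)^{2} = \frac{65536}{1225}$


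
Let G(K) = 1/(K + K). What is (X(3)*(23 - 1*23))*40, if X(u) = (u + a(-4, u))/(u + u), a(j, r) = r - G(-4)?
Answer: 0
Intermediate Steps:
G(K) = 1/(2*K)
a(j, r) = ⅛ + r (a(j, r) = r - 1/(2*(-4)) = r - (-1)/(2*4) = r - 1*(-⅛) = r + ⅛ = ⅛ + r)
X(u) = (⅛ + 2*u)/(2*u) (X(u) = (u + (⅛ + u))/(u + u) = (⅛ + 2*u)/((2*u)) = (⅛ + 2*u)*(1/(2*u)) = (⅛ + 2*u)/(2*u))
(X(3)*(23 - 1*23))*40 = (((1/16 + 3)/3)*(23 - 1*23))*40 = (((⅓)*(49/16))*(23 - 23))*40 = ((49/48)*0)*40 = 0*40 = 0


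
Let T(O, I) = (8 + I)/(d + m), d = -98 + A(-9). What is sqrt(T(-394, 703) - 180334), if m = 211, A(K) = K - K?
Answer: I*sqrt(2302604503)/113 ≈ 424.65*I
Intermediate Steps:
A(K) = 0
d = -98 (d = -98 + 0 = -98)
T(O, I) = 8/113 + I/113 (T(O, I) = (8 + I)/(-98 + 211) = (8 + I)/113 = (8 + I)*(1/113) = 8/113 + I/113)
sqrt(T(-394, 703) - 180334) = sqrt((8/113 + (1/113)*703) - 180334) = sqrt((8/113 + 703/113) - 180334) = sqrt(711/113 - 180334) = sqrt(-20377031/113) = I*sqrt(2302604503)/113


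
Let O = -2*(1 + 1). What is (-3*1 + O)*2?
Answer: -14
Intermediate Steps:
O = -4 (O = -2*2 = -4)
(-3*1 + O)*2 = (-3*1 - 4)*2 = (-3 - 4)*2 = -7*2 = -14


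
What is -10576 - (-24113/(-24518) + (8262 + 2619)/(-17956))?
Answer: -2328099756239/220122604 ≈ -10576.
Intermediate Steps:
-10576 - (-24113/(-24518) + (8262 + 2619)/(-17956)) = -10576 - (-24113*(-1/24518) + 10881*(-1/17956)) = -10576 - (24113/24518 - 10881/17956) = -10576 - 1*83096335/220122604 = -10576 - 83096335/220122604 = -2328099756239/220122604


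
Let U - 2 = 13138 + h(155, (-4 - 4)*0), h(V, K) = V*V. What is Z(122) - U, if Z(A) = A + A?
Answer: -36921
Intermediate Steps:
Z(A) = 2*A
h(V, K) = V²
U = 37165 (U = 2 + (13138 + 155²) = 2 + (13138 + 24025) = 2 + 37163 = 37165)
Z(122) - U = 2*122 - 1*37165 = 244 - 37165 = -36921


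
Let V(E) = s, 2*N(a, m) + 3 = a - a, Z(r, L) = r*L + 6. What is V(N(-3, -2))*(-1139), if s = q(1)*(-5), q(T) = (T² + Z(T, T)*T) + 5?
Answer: 74035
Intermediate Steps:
Z(r, L) = 6 + L*r (Z(r, L) = L*r + 6 = 6 + L*r)
N(a, m) = -3/2 (N(a, m) = -3/2 + (a - a)/2 = -3/2 + (½)*0 = -3/2 + 0 = -3/2)
q(T) = 5 + T² + T*(6 + T²) (q(T) = (T² + (6 + T*T)*T) + 5 = (T² + (6 + T²)*T) + 5 = (T² + T*(6 + T²)) + 5 = 5 + T² + T*(6 + T²))
s = -65 (s = (5 + 1² + 1*(6 + 1²))*(-5) = (5 + 1 + 1*(6 + 1))*(-5) = (5 + 1 + 1*7)*(-5) = (5 + 1 + 7)*(-5) = 13*(-5) = -65)
V(E) = -65
V(N(-3, -2))*(-1139) = -65*(-1139) = 74035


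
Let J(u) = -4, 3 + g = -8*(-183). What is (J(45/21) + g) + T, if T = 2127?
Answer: 3584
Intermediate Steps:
g = 1461 (g = -3 - 8*(-183) = -3 + 1464 = 1461)
(J(45/21) + g) + T = (-4 + 1461) + 2127 = 1457 + 2127 = 3584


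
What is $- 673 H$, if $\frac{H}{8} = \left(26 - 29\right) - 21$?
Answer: $129216$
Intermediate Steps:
$H = -192$ ($H = 8 \left(\left(26 - 29\right) - 21\right) = 8 \left(-3 - 21\right) = 8 \left(-24\right) = -192$)
$- 673 H = \left(-673\right) \left(-192\right) = 129216$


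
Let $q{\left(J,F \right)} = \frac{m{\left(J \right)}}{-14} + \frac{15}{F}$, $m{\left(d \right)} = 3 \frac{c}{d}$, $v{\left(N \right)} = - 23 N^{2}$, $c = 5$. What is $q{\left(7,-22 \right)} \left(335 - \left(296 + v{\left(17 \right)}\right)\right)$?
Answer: $- \frac{3008700}{539} \approx -5582.0$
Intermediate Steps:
$m{\left(d \right)} = \frac{15}{d}$ ($m{\left(d \right)} = 3 \frac{5}{d} = \frac{15}{d}$)
$q{\left(J,F \right)} = \frac{15}{F} - \frac{15}{14 J}$ ($q{\left(J,F \right)} = \frac{15 \frac{1}{J}}{-14} + \frac{15}{F} = \frac{15}{J} \left(- \frac{1}{14}\right) + \frac{15}{F} = - \frac{15}{14 J} + \frac{15}{F} = \frac{15}{F} - \frac{15}{14 J}$)
$q{\left(7,-22 \right)} \left(335 - \left(296 + v{\left(17 \right)}\right)\right) = \left(\frac{15}{-22} - \frac{15}{14 \cdot 7}\right) \left(335 - \left(296 - 23 \cdot 17^{2}\right)\right) = \left(15 \left(- \frac{1}{22}\right) - \frac{15}{98}\right) \left(335 - \left(296 - 6647\right)\right) = \left(- \frac{15}{22} - \frac{15}{98}\right) \left(335 - -6351\right) = - \frac{450 \left(335 + \left(-296 + 6647\right)\right)}{539} = - \frac{450 \left(335 + 6351\right)}{539} = \left(- \frac{450}{539}\right) 6686 = - \frac{3008700}{539}$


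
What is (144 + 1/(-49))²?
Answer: 49773025/2401 ≈ 20730.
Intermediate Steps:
(144 + 1/(-49))² = (144 - 1/49)² = (7055/49)² = 49773025/2401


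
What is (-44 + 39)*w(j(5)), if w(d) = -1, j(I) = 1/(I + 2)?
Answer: 5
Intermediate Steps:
j(I) = 1/(2 + I)
(-44 + 39)*w(j(5)) = (-44 + 39)*(-1) = -5*(-1) = 5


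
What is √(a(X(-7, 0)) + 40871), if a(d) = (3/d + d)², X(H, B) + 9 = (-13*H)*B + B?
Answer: √368623/3 ≈ 202.38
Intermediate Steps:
X(H, B) = -9 + B - 13*B*H (X(H, B) = -9 + ((-13*H)*B + B) = -9 + (-13*B*H + B) = -9 + (B - 13*B*H) = -9 + B - 13*B*H)
a(d) = (d + 3/d)²
√(a(X(-7, 0)) + 40871) = √((3 + (-9 + 0 - 13*0*(-7))²)²/(-9 + 0 - 13*0*(-7))² + 40871) = √((3 + (-9 + 0 + 0)²)²/(-9 + 0 + 0)² + 40871) = √((3 + (-9)²)²/(-9)² + 40871) = √((3 + 81)²/81 + 40871) = √((1/81)*84² + 40871) = √((1/81)*7056 + 40871) = √(784/9 + 40871) = √(368623/9) = √368623/3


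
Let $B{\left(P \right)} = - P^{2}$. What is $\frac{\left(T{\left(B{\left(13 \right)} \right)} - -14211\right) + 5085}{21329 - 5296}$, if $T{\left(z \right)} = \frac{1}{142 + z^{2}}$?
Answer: $\frac{553853089}{460195199} \approx 1.2035$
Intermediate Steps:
$\frac{\left(T{\left(B{\left(13 \right)} \right)} - -14211\right) + 5085}{21329 - 5296} = \frac{\left(\frac{1}{142 + \left(- 13^{2}\right)^{2}} - -14211\right) + 5085}{21329 - 5296} = \frac{\left(\frac{1}{142 + \left(\left(-1\right) 169\right)^{2}} + 14211\right) + 5085}{16033} = \left(\left(\frac{1}{142 + \left(-169\right)^{2}} + 14211\right) + 5085\right) \frac{1}{16033} = \left(\left(\frac{1}{142 + 28561} + 14211\right) + 5085\right) \frac{1}{16033} = \left(\left(\frac{1}{28703} + 14211\right) + 5085\right) \frac{1}{16033} = \left(\frac{407898334}{28703} + 5085\right) \frac{1}{16033} = \frac{553853089}{28703} \cdot \frac{1}{16033} = \frac{553853089}{460195199}$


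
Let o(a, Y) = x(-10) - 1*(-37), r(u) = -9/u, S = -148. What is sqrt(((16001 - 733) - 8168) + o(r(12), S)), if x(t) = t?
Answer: sqrt(7127) ≈ 84.422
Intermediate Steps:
o(a, Y) = 27 (o(a, Y) = -10 - 1*(-37) = -10 + 37 = 27)
sqrt(((16001 - 733) - 8168) + o(r(12), S)) = sqrt(((16001 - 733) - 8168) + 27) = sqrt((15268 - 8168) + 27) = sqrt(7100 + 27) = sqrt(7127)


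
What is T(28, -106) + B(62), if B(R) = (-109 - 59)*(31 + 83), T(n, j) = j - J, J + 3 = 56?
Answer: -19311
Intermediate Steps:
J = 53 (J = -3 + 56 = 53)
T(n, j) = -53 + j (T(n, j) = j - 1*53 = j - 53 = -53 + j)
B(R) = -19152 (B(R) = -168*114 = -19152)
T(28, -106) + B(62) = (-53 - 106) - 19152 = -159 - 19152 = -19311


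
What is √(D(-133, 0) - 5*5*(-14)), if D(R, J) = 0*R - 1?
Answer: √349 ≈ 18.682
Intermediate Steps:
D(R, J) = -1 (D(R, J) = 0 - 1 = -1)
√(D(-133, 0) - 5*5*(-14)) = √(-1 - 5*5*(-14)) = √(-1 - 25*(-14)) = √(-1 + 350) = √349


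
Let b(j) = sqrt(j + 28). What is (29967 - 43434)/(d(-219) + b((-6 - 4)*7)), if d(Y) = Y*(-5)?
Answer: -4915455/399689 + 4489*I*sqrt(42)/399689 ≈ -12.298 + 0.072787*I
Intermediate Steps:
d(Y) = -5*Y
b(j) = sqrt(28 + j)
(29967 - 43434)/(d(-219) + b((-6 - 4)*7)) = (29967 - 43434)/(-5*(-219) + sqrt(28 + (-6 - 4)*7)) = -13467/(1095 + sqrt(28 - 10*7)) = -13467/(1095 + sqrt(28 - 70)) = -13467/(1095 + sqrt(-42)) = -13467/(1095 + I*sqrt(42))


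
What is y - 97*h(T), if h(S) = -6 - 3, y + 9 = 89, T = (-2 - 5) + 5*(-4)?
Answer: 953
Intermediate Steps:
T = -27 (T = -7 - 20 = -27)
y = 80 (y = -9 + 89 = 80)
h(S) = -9
y - 97*h(T) = 80 - 97*(-9) = 80 + 873 = 953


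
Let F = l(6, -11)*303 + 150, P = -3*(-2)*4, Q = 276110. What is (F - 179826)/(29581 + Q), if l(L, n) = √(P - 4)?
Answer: -1932/3287 + 202*√5/101897 ≈ -0.58334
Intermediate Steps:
P = 24 (P = 6*4 = 24)
l(L, n) = 2*√5 (l(L, n) = √(24 - 4) = √20 = 2*√5)
F = 150 + 606*√5 (F = (2*√5)*303 + 150 = 606*√5 + 150 = 150 + 606*√5 ≈ 1505.1)
(F - 179826)/(29581 + Q) = ((150 + 606*√5) - 179826)/(29581 + 276110) = (-179676 + 606*√5)/305691 = (-179676 + 606*√5)*(1/305691) = -1932/3287 + 202*√5/101897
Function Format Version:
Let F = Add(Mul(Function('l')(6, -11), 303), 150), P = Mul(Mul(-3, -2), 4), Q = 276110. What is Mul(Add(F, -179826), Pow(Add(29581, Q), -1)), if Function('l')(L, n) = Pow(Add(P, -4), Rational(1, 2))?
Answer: Add(Rational(-1932, 3287), Mul(Rational(202, 101897), Pow(5, Rational(1, 2)))) ≈ -0.58334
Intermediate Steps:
P = 24 (P = Mul(6, 4) = 24)
Function('l')(L, n) = Mul(2, Pow(5, Rational(1, 2))) (Function('l')(L, n) = Pow(Add(24, -4), Rational(1, 2)) = Pow(20, Rational(1, 2)) = Mul(2, Pow(5, Rational(1, 2))))
F = Add(150, Mul(606, Pow(5, Rational(1, 2)))) (F = Add(Mul(Mul(2, Pow(5, Rational(1, 2))), 303), 150) = Add(Mul(606, Pow(5, Rational(1, 2))), 150) = Add(150, Mul(606, Pow(5, Rational(1, 2)))) ≈ 1505.1)
Mul(Add(F, -179826), Pow(Add(29581, Q), -1)) = Mul(Add(Add(150, Mul(606, Pow(5, Rational(1, 2)))), -179826), Pow(Add(29581, 276110), -1)) = Mul(Add(-179676, Mul(606, Pow(5, Rational(1, 2)))), Pow(305691, -1)) = Mul(Add(-179676, Mul(606, Pow(5, Rational(1, 2)))), Rational(1, 305691)) = Add(Rational(-1932, 3287), Mul(Rational(202, 101897), Pow(5, Rational(1, 2))))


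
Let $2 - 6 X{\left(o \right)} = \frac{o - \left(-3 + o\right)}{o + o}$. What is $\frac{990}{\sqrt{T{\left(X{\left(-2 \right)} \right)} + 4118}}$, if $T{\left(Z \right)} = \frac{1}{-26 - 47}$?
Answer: $\frac{990 \sqrt{21944749}}{300613} \approx 15.427$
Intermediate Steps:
$X{\left(o \right)} = \frac{1}{3} - \frac{1}{4 o}$ ($X{\left(o \right)} = \frac{1}{3} - \frac{\left(o - \left(-3 + o\right)\right) \frac{1}{o + o}}{6} = \frac{1}{3} - \frac{3 \frac{1}{2 o}}{6} = \frac{1}{3} - \frac{\frac{3}{2} \frac{1}{o}}{6} = \frac{1}{3} - \frac{1}{4 o}$)
$T{\left(Z \right)} = - \frac{1}{73}$ ($T{\left(Z \right)} = \frac{1}{-73} = - \frac{1}{73}$)
$\frac{990}{\sqrt{T{\left(X{\left(-2 \right)} \right)} + 4118}} = \frac{990}{\sqrt{- \frac{1}{73} + 4118}} = \frac{990}{\sqrt{\frac{300613}{73}}} = \frac{990}{\frac{1}{73} \sqrt{21944749}} = 990 \frac{\sqrt{21944749}}{300613} = \frac{990 \sqrt{21944749}}{300613}$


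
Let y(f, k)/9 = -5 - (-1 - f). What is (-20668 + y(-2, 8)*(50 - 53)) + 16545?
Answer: -3961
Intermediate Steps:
y(f, k) = -36 + 9*f (y(f, k) = 9*(-5 - (-1 - f)) = 9*(-5 + (1 + f)) = 9*(-4 + f) = -36 + 9*f)
(-20668 + y(-2, 8)*(50 - 53)) + 16545 = (-20668 + (-36 + 9*(-2))*(50 - 53)) + 16545 = (-20668 + (-36 - 18)*(-3)) + 16545 = (-20668 - 54*(-3)) + 16545 = (-20668 + 162) + 16545 = -20506 + 16545 = -3961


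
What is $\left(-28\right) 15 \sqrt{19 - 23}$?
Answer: $- 840 i \approx - 840.0 i$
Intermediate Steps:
$\left(-28\right) 15 \sqrt{19 - 23} = - 420 \sqrt{-4} = - 420 \cdot 2 i = - 840 i$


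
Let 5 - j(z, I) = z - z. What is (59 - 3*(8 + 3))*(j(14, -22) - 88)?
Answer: -2158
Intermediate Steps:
j(z, I) = 5 (j(z, I) = 5 - (z - z) = 5 - 1*0 = 5 + 0 = 5)
(59 - 3*(8 + 3))*(j(14, -22) - 88) = (59 - 3*(8 + 3))*(5 - 88) = (59 - 3*11)*(-83) = (59 - 33)*(-83) = 26*(-83) = -2158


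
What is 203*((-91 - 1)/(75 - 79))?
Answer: 4669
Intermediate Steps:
203*((-91 - 1)/(75 - 79)) = 203*(-92/(-4)) = 203*(-92*(-1/4)) = 203*23 = 4669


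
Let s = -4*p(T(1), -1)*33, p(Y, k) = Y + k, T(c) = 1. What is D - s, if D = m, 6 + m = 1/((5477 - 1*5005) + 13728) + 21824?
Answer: 309815601/14200 ≈ 21818.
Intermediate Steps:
s = 0 (s = -4*(1 - 1)*33 = -4*0*33 = 0*33 = 0)
m = 309815601/14200 (m = -6 + (1/((5477 - 1*5005) + 13728) + 21824) = -6 + (1/((5477 - 5005) + 13728) + 21824) = -6 + (1/(472 + 13728) + 21824) = -6 + (1/14200 + 21824) = -6 + 309900801/14200 = 309815601/14200 ≈ 21818.)
D = 309815601/14200 ≈ 21818.
D - s = 309815601/14200 - 1*0 = 309815601/14200 + 0 = 309815601/14200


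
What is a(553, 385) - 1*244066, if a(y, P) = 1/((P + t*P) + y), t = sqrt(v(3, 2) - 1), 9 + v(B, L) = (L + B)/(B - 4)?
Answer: (-93965410*sqrt(15) + 228933907*I)/(7*(-134*I + 55*sqrt(15))) ≈ -2.4407e+5 - 0.00045776*I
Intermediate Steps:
v(B, L) = -9 + (B + L)/(-4 + B) (v(B, L) = -9 + (L + B)/(B - 4) = -9 + (B + L)/(-4 + B))
t = I*sqrt(15) (t = sqrt((36 + 2 - 8*3)/(-4 + 3) - 1) = sqrt((36 + 2 - 24)/(-1) - 1) = sqrt(-1*14 - 1) = sqrt(-14 - 1) = sqrt(-15) = I*sqrt(15) ≈ 3.873*I)
a(y, P) = 1/(P + y + I*P*sqrt(15)) (a(y, P) = 1/((P + (I*sqrt(15))*P) + y) = 1/((P + I*P*sqrt(15)) + y) = 1/(P + y + I*P*sqrt(15)))
a(553, 385) - 1*244066 = 1/(385 + 553 + I*385*sqrt(15)) - 1*244066 = 1/(385 + 553 + 385*I*sqrt(15)) - 244066 = 1/(938 + 385*I*sqrt(15)) - 244066 = -244066 + 1/(938 + 385*I*sqrt(15))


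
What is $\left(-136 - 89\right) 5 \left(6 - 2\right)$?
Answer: $-4500$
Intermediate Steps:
$\left(-136 - 89\right) 5 \left(6 - 2\right) = - 225 \cdot 5 \cdot 4 = \left(-225\right) 20 = -4500$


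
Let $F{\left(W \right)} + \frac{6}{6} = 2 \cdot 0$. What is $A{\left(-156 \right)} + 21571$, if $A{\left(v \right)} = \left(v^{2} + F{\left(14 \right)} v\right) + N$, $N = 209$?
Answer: $46272$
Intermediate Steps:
$F{\left(W \right)} = -1$ ($F{\left(W \right)} = -1 + 2 \cdot 0 = -1 + 0 = -1$)
$A{\left(v \right)} = 209 + v^{2} - v$ ($A{\left(v \right)} = \left(v^{2} - v\right) + 209 = 209 + v^{2} - v$)
$A{\left(-156 \right)} + 21571 = \left(209 + \left(-156\right)^{2} - -156\right) + 21571 = \left(209 + 24336 + 156\right) + 21571 = 24701 + 21571 = 46272$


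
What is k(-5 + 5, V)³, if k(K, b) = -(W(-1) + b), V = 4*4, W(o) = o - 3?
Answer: -1728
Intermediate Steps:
W(o) = -3 + o
V = 16
k(K, b) = 4 - b (k(K, b) = -((-3 - 1) + b) = -(-4 + b) = 4 - b)
k(-5 + 5, V)³ = (4 - 1*16)³ = (4 - 16)³ = (-12)³ = -1728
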